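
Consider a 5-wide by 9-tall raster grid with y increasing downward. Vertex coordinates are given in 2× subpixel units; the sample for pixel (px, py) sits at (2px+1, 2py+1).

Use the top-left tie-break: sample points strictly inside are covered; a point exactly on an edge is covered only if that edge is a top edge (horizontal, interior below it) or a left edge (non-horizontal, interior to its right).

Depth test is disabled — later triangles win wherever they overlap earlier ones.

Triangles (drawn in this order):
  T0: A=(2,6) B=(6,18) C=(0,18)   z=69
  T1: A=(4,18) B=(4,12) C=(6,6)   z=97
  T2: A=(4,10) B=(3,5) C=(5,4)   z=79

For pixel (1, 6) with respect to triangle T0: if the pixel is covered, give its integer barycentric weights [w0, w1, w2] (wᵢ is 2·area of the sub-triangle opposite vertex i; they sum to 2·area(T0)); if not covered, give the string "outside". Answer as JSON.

T0:
  2·area = 72
  edge (2, 6)→(6, 18): d=(4,12) right/bottom  bias=-1
  edge (6, 18)→(0, 18): d=(-6,0) right/bottom  bias=-1
  edge (0, 18)→(2, 6): d=(2,-12) top-left  bias=+0
    (0,1)@(1, 3): e=[0,90,-18] → .  [on edge]
    (1,4)@(3, 9): e=[0,54,18] → .  [on edge]
    (1,5)@(3, 11): e=[8,42,22] → X
    (2,5)@(5, 11): e=[-16,42,46] → .
    (0,6)@(1, 13): e=[40,30,2] → X
    (2,6)@(5, 13): e=[-8,30,50] → .
    (0,7)@(1, 15): e=[48,18,6] → X
    (2,7)@(5, 15): e=[0,18,54] → .  [on edge]
    (0,8)@(1, 17): e=[56,6,10] → X
    (2,8)@(5, 17): e=[8,6,58] → X
    (3,8)@(7, 17): e=[-16,6,82] → .
  covered (8 px):
    . . . . .
    . . . . .
    . . . . .
    . . . . .
    . . . . .
    . X . . .
    X X . . .
    X X . . .
    X X X . .
T1:
  2·area = 12
  edge (4, 18)→(4, 12): d=(0,-6) top-left  bias=+0
  edge (4, 12)→(6, 6): d=(2,-6) top-left  bias=+0
  edge (6, 6)→(4, 18): d=(-2,12) right/bottom  bias=-1
    (3,1)@(7, 3): e=[18,0,-6] → .  [on edge]
    (2,4)@(5, 9): e=[6,0,6] → X  [on edge]
    (3,4)@(7, 9): e=[18,12,-18] → .
    (2,5)@(5, 11): e=[6,4,2] → X
    (3,5)@(7, 11): e=[18,16,-22] → .
    (2,6)@(5, 13): e=[6,8,-2] → .
    (1,7)@(3, 15): e=[-6,0,18] → .  [on edge]
  covered (2 px):
    . . . . .
    . . . . .
    . . . . .
    . . . . .
    . . X . .
    . . X . .
    . . . . .
    . . . . .
    . . . . .
T2:
  2·area = 11
  edge (4, 10)→(3, 5): d=(-1,-5) top-left  bias=+0
  edge (3, 5)→(5, 4): d=(2,-1) top-left  bias=+0
  edge (5, 4)→(4, 10): d=(-1,6) right/bottom  bias=-1
    (3,1)@(7, 3): e=[22,0,-11] → .  [on edge]
    (1,2)@(3, 5): e=[0,0,11] → X  [on edge]
    (2,2)@(5, 5): e=[10,2,-1] → .
    (1,3)@(3, 7): e=[-2,4,9] → .
    (2,7)@(5, 15): e=[0,22,-11] → .  [on edge]
  covered (1 px):
    . . . . .
    . . . . .
    . X . . .
    . . . . .
    . . . . .
    . . . . .
    . . . . .
    . . . . .
    . . . . .

Final: [30,26,16]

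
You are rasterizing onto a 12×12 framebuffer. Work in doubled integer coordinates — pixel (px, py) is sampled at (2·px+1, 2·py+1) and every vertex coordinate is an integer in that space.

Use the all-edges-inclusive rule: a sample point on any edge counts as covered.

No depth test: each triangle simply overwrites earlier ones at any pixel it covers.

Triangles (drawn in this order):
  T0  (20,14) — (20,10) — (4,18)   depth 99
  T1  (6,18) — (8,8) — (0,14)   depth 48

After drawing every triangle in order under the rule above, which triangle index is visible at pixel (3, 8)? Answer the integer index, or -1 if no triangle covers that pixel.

T0:
  2·area = 64  (B↔C swapped to make it positive)
  edge (20, 14)→(4, 18): d=(-16,4) inclusive
  edge (4, 18)→(20, 10): d=(16,-8) inclusive
  edge (20, 10)→(20, 14): d=(0,4) inclusive
    (9,5)@(19, 11): e=[52,8,4] → X
    (10,5)@(21, 11): e=[44,24,-4] → .
    (7,6)@(15, 13): e=[36,8,20] → X
    (8,6)@(17, 13): e=[28,24,12] → X
    (10,6)@(21, 13): e=[12,56,-4] → .
    (5,7)@(11, 15): e=[20,8,36] → X
    (6,7)@(13, 15): e=[12,24,28] → X
    (8,7)@(17, 15): e=[-4,56,12] → .
    (9,7)@(19, 15): e=[-12,72,4] → .
    (3,8)@(7, 17): e=[4,8,52] → X
    (4,8)@(9, 17): e=[-4,24,44] → .
    (5,8)@(11, 17): e=[-12,40,36] → .
  covered (8 px):
    . . . . . . . . . . . .
    . . . . . . . . . . . .
    . . . . . . . . . . . .
    . . . . . . . . . . . .
    . . . . . . . . . . . .
    . . . . . . . . . X . .
    . . . . . . . X X X . .
    . . . . . X X X . . . .
    . . . X . . . . . . . .
    . . . . . . . . . . . .
    . . . . . . . . . . . .
    . . . . . . . . . . . .
T1:
  2·area = 68  (B↔C swapped to make it positive)
  edge (6, 18)→(0, 14): d=(-6,-4) inclusive
  edge (0, 14)→(8, 8): d=(8,-6) inclusive
  edge (8, 8)→(6, 18): d=(-2,10) inclusive
    (4,1)@(9, 3): e=[102,-34,0] → .  [on edge]
    (3,4)@(7, 9): e=[58,2,8] → X
    (4,4)@(9, 9): e=[66,14,-12] → .
    (2,5)@(5, 11): e=[38,6,24] → X
    (4,5)@(9, 11): e=[54,30,-16] → .
    (1,6)@(3, 13): e=[18,10,40] → X
    (3,6)@(7, 13): e=[34,34,0] → X  [on edge]
    (4,6)@(9, 13): e=[42,46,-20] → .
    (1,7)@(3, 15): e=[6,26,36] → X
    (3,7)@(7, 15): e=[22,50,-4] → .
    (1,8)@(3, 17): e=[-6,42,32] → .
    (2,8)@(5, 17): e=[2,54,12] → X
    (2,11)@(5, 23): e=[-34,102,0] → .  [on edge]
  covered (9 px):
    . . . . . . . . . . . .
    . . . . . . . . . . . .
    . . . . . . . . . . . .
    . . . . . . . . . . . .
    . . . X . . . . . . . .
    . . X X . . . . . . . .
    . X X X . . . . . . . .
    . X X . . . . . . . . .
    . . X . . . . . . . . .
    . . . . . . . . . . . .
    . . . . . . . . . . . .
    . . . . . . . . . . . .

Z-buffer (winner per pixel, '.' = empty):
  . . . . . . . . . . . .
  . . . . . . . . . . . .
  . . . . . . . . . . . .
  . . . . . . . . . . . .
  . . . 1 . . . . . . . .
  . . 1 1 . . . . . 0 . .
  . 1 1 1 . . . 0 0 0 . .
  . 1 1 . . 0 0 0 . . . .
  . . 1 0 . . . . . . . .
  . . . . . . . . . . . .
  . . . . . . . . . . . .
  . . . . . . . . . . . .

Final: 0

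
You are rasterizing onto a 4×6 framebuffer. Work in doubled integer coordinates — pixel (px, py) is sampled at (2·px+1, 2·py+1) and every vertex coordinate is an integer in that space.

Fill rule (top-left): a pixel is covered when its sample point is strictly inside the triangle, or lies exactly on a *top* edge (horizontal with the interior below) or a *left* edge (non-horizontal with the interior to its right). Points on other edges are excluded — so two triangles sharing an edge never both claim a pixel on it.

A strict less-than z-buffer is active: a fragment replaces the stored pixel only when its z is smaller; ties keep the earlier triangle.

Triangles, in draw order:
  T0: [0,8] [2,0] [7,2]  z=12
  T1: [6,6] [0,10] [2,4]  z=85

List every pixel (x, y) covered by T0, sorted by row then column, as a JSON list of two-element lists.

T0:
  2·area = 44
  edge (0, 8)→(2, 0): d=(2,-8) top-left  bias=+0
  edge (2, 0)→(7, 2): d=(5,2) right/bottom  bias=-1
  edge (7, 2)→(0, 8): d=(-7,6) right/bottom  bias=-1
    (1,0)@(3, 1): e=[10,3,31] → #
    (2,0)@(5, 1): e=[26,-1,19] → ·
    (1,1)@(3, 3): e=[14,13,17] → #
    (2,1)@(5, 3): e=[30,9,5] → #
    (3,1)@(7, 3): e=[46,5,-7] → ·
    (0,2)@(1, 5): e=[2,27,15] → #
    (2,2)@(5, 5): e=[34,19,-9] → ·
    (0,3)@(1, 7): e=[6,37,1] → #
    (1,3)@(3, 7): e=[22,33,-11] → ·
    (0,4)@(1, 9): e=[10,47,-13] → ·
  covered (6 px):
    · # · ·
    · # # ·
    # # · ·
    # · · ·
    · · · ·
    · · · ·
T1:
  2·area = 28
  edge (6, 6)→(0, 10): d=(-6,4) right/bottom  bias=-1
  edge (0, 10)→(2, 4): d=(2,-6) top-left  bias=+0
  edge (2, 4)→(6, 6): d=(4,2) right/bottom  bias=-1
    (1,0)@(3, 1): e=[42,0,-14] → ·  [on edge]
    (1,2)@(3, 5): e=[18,8,2] → #
    (2,2)@(5, 5): e=[10,20,-2] → ·
    (0,3)@(1, 7): e=[14,0,14] → #  [on edge]
    (2,3)@(5, 7): e=[-2,24,6] → ·
    (0,4)@(1, 9): e=[2,4,22] → #
    (1,4)@(3, 9): e=[-6,16,18] → ·
    (0,5)@(1, 11): e=[-10,8,30] → ·
  covered (4 px):
    · · · ·
    · · · ·
    · # · ·
    # # · ·
    # · · ·
    · · · ·

Final: [[1,0],[1,1],[2,1],[0,2],[1,2],[0,3]]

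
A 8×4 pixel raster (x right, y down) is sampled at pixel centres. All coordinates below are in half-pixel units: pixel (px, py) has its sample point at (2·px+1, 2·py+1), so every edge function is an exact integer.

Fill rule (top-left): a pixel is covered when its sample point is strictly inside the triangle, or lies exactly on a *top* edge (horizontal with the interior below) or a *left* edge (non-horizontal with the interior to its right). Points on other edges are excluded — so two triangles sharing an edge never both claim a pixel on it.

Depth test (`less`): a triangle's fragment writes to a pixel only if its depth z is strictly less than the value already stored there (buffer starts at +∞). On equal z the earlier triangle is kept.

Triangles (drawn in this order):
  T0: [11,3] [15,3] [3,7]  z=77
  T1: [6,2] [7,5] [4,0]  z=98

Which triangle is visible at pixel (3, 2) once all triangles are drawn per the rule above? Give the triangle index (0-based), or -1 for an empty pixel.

T0:
  2·area = 16
  edge (11, 3)→(15, 3): d=(4,0) top-left  bias=+0
  edge (15, 3)→(3, 7): d=(-12,4) right/bottom  bias=-1
  edge (3, 7)→(11, 3): d=(8,-4) top-left  bias=+0
    (7,0)@(15, 1): e=[-8,24,0] → .  [on edge]
    (0,1)@(1, 3): e=[0,56,-40] → .  [on edge]
    (1,1)@(3, 3): e=[0,48,-32] → .  [on edge]
    (2,1)@(5, 3): e=[0,40,-24] → .  [on edge]
    (3,1)@(7, 3): e=[0,32,-16] → .  [on edge]
    (4,1)@(9, 3): e=[0,24,-8] → .  [on edge]
    (5,1)@(11, 3): e=[0,16,0] → X  [on edge]
    (6,1)@(13, 3): e=[0,8,8] → X  [on edge]
    (7,1)@(15, 3): e=[0,0,16] → .  [on edge]
    (3,2)@(7, 5): e=[8,8,0] → X  [on edge]
    (4,2)@(9, 5): e=[8,0,8] → .  [on edge]
    (5,2)@(11, 5): e=[8,-8,16] → .
    (1,3)@(3, 7): e=[16,0,0] → .  [on edge]
  covered (3 px):
    . . . . . . . .
    . . . . . X X .
    . . . X . . . .
    . . . . . . . .
T1:
  2·area = 4
  edge (6, 2)→(7, 5): d=(1,3) right/bottom  bias=-1
  edge (7, 5)→(4, 0): d=(-3,-5) top-left  bias=+0
  edge (4, 0)→(6, 2): d=(2,2) right/bottom  bias=-1
    (2,0)@(5, 1): e=[2,2,0] → .  [on edge]
    (3,1)@(7, 3): e=[-2,6,0] → .  [on edge]
    (3,2)@(7, 5): e=[0,0,4] → .  [on edge]
    (4,2)@(9, 5): e=[-6,10,0] → .  [on edge]
    (5,3)@(11, 7): e=[-10,14,0] → .  [on edge]
  covered (0 px):
    . . . . . . . .
    . . . . . . . .
    . . . . . . . .
    . . . . . . . .

Z-buffer (winner per pixel, '.' = empty):
  . . . . . . . .
  . . . . . 0 0 .
  . . . 0 . . . .
  . . . . . . . .

Answer: 0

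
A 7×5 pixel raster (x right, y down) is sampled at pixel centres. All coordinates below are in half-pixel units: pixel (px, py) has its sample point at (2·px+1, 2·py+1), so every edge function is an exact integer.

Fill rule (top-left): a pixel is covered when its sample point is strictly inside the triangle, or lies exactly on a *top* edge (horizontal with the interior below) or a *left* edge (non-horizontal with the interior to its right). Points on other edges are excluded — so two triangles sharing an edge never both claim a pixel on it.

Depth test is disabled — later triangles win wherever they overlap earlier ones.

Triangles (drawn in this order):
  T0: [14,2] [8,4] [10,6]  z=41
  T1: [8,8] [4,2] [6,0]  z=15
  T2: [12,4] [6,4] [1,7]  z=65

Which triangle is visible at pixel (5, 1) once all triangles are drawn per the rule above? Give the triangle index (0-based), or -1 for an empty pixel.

T0:
  2·area = 16  (B↔C swapped to make it positive)
  edge (14, 2)→(10, 6): d=(-4,4) right/bottom  bias=-1
  edge (10, 6)→(8, 4): d=(-2,-2) top-left  bias=+0
  edge (8, 4)→(14, 2): d=(6,-2) top-left  bias=+0
    (2,0)@(5, 1): e=[40,0,-24] → ·  [on edge]
    (3,1)@(7, 3): e=[24,0,-8] → ·  [on edge]
    (5,1)@(11, 3): e=[8,8,0] → #  [on edge]
    (6,1)@(13, 3): e=[0,12,4] → ·  [on edge]
    (2,2)@(5, 5): e=[24,-8,0] → ·  [on edge]
    (4,2)@(9, 5): e=[8,0,8] → #  [on edge]
    (5,2)@(11, 5): e=[0,4,12] → ·  [on edge]
    (4,3)@(9, 7): e=[0,-4,20] → ·  [on edge]
    (5,3)@(11, 7): e=[-8,0,24] → ·  [on edge]
    (3,4)@(7, 9): e=[0,-12,28] → ·  [on edge]
    (6,4)@(13, 9): e=[-24,0,40] → ·  [on edge]
  covered (2 px):
    · · · · · · ·
    · · · · · # ·
    · · · · # · ·
    · · · · · · ·
    · · · · · · ·
T1:
  2·area = 20
  edge (8, 8)→(4, 2): d=(-4,-6) top-left  bias=+0
  edge (4, 2)→(6, 0): d=(2,-2) top-left  bias=+0
  edge (6, 0)→(8, 8): d=(2,8) right/bottom  bias=-1
    (2,0)@(5, 1): e=[10,0,10] → #  [on edge]
    (3,0)@(7, 1): e=[22,4,-6] → ·
    (1,1)@(3, 3): e=[-10,0,30] → ·  [on edge]
    (2,1)@(5, 3): e=[2,4,14] → #
    (3,1)@(7, 3): e=[14,8,-2] → ·
    (0,2)@(1, 5): e=[-30,0,50] → ·  [on edge]
    (2,2)@(5, 5): e=[-6,8,18] → ·
    (3,2)@(7, 5): e=[6,12,2] → #
    (4,2)@(9, 5): e=[18,16,-14] → ·
    (3,3)@(7, 7): e=[-2,16,6] → ·
  covered (3 px):
    · · # · · · ·
    · · # · · · ·
    · · · # · · ·
    · · · · · · ·
    · · · · · · ·
T2:
  2·area = 18  (B↔C swapped to make it positive)
  edge (12, 4)→(1, 7): d=(-11,3) right/bottom  bias=-1
  edge (1, 7)→(6, 4): d=(5,-3) top-left  bias=+0
  edge (6, 4)→(12, 4): d=(6,0) top-left  bias=+0
    (5,0)@(11, 1): e=[36,0,-18] → ·  [on edge]
    (2,2)@(5, 5): e=[10,2,6] → #
    (3,2)@(7, 5): e=[4,8,6] → #
    (4,2)@(9, 5): e=[-2,14,6] → ·
    (0,3)@(1, 7): e=[0,0,18] → ·  [on edge]
    (2,3)@(5, 7): e=[-12,12,18] → ·
    (3,3)@(7, 7): e=[-18,18,18] → ·
  covered (2 px):
    · · · · · · ·
    · · · · · · ·
    · · # # · · ·
    · · · · · · ·
    · · · · · · ·

Z-buffer (winner per pixel, '.' = empty):
  . . 1 . . . .
  . . 1 . . 0 .
  . . 2 2 0 . .
  . . . . . . .
  . . . . . . .

Result: 0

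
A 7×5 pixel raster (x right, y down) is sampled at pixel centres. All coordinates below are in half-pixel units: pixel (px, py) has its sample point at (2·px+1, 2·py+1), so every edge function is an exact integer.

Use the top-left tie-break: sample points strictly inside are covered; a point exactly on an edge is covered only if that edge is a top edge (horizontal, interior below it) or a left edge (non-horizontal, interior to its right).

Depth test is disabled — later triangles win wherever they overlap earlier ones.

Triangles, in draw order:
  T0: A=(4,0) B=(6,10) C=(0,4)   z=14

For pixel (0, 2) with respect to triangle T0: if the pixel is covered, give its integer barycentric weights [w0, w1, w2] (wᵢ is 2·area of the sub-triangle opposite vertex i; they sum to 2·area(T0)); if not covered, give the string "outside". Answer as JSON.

T0:
  2·area = 48
  edge (4, 0)→(6, 10): d=(2,10) right/bottom  bias=-1
  edge (6, 10)→(0, 4): d=(-6,-6) top-left  bias=+0
  edge (0, 4)→(4, 0): d=(4,-4) top-left  bias=+0
    (1,0)@(3, 1): e=[12,36,0] → #  [on edge]
    (2,0)@(5, 1): e=[-8,48,8] → ·
    (0,1)@(1, 3): e=[36,12,0] → #  [on edge]
    (2,1)@(5, 3): e=[-4,36,16] → ·
    (0,2)@(1, 5): e=[40,0,8] → #  [on edge]
    (2,2)@(5, 5): e=[0,24,24] → ·  [on edge]
    (0,3)@(1, 7): e=[44,-12,16] → ·
    (1,3)@(3, 7): e=[24,0,24] → #  [on edge]
    (2,3)@(5, 7): e=[4,12,32] → #
    (3,3)@(7, 7): e=[-16,24,40] → ·
    (1,4)@(3, 9): e=[28,-12,32] → ·
    (2,4)@(5, 9): e=[8,0,40] → #  [on edge]
  covered (8 px):
    · # · · · · ·
    # # · · · · ·
    # # · · · · ·
    · # # · · · ·
    · · # · · · ·

Final: [0,8,40]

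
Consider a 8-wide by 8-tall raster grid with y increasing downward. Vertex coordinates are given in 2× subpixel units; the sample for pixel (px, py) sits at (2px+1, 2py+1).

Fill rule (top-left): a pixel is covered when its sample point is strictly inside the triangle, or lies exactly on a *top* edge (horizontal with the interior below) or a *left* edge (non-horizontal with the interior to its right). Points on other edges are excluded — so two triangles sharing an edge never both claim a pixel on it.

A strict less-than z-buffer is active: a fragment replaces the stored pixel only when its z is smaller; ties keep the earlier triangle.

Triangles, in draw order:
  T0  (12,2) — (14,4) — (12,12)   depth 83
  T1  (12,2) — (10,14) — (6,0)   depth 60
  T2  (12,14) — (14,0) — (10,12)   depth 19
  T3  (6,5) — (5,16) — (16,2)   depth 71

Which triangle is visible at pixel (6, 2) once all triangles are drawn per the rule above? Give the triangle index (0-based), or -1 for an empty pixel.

T0:
  2·area = 20
  edge (12, 2)→(14, 4): d=(2,2) right/bottom  bias=-1
  edge (14, 4)→(12, 12): d=(-2,8) right/bottom  bias=-1
  edge (12, 12)→(12, 2): d=(0,-10) top-left  bias=+0
    (5,0)@(11, 1): e=[0,30,-10] → .  [on edge]
    (6,1)@(13, 3): e=[0,10,10] → .  [on edge]
    (6,2)@(13, 5): e=[4,6,10] → X
    (7,2)@(15, 5): e=[0,-10,30] → .  [on edge]
    (6,3)@(13, 7): e=[8,2,10] → X
    (7,3)@(15, 7): e=[4,-14,30] → .
    (6,4)@(13, 9): e=[12,-2,10] → .
  covered (2 px):
    . . . . . . . .
    . . . . . . . .
    . . . . . . X .
    . . . . . . X .
    . . . . . . . .
    . . . . . . . .
    . . . . . . . .
    . . . . . . . .
T1:
  2·area = 76
  edge (12, 2)→(10, 14): d=(-2,12) right/bottom  bias=-1
  edge (10, 14)→(6, 0): d=(-4,-14) top-left  bias=+0
  edge (6, 0)→(12, 2): d=(6,2) right/bottom  bias=-1
    (3,0)@(7, 1): e=[62,10,4] → X
    (4,0)@(9, 1): e=[38,38,0] → .  [on edge]
    (3,1)@(7, 3): e=[58,2,16] → X
    (4,1)@(9, 3): e=[34,30,12] → X
    (5,1)@(11, 3): e=[10,58,8] → X
    (6,1)@(13, 3): e=[-14,86,4] → .
    (7,1)@(15, 3): e=[-38,114,0] → .  [on edge]
    (3,2)@(7, 5): e=[54,-6,28] → .
    (4,2)@(9, 5): e=[30,22,24] → X
    (6,2)@(13, 5): e=[-18,78,16] → .
    (4,3)@(9, 7): e=[26,14,36] → X
    (6,3)@(13, 7): e=[-22,70,28] → .
  covered (9 px):
    . . . X . . . .
    . . . X X X . .
    . . . . X X . .
    . . . . X X . .
    . . . . X . . .
    . . . . . . . .
    . . . . . . . .
    . . . . . . . .
T2:
  2·area = 32  (B↔C swapped to make it positive)
  edge (12, 14)→(10, 12): d=(-2,-2) top-left  bias=+0
  edge (10, 12)→(14, 0): d=(4,-12) top-left  bias=+0
  edge (14, 0)→(12, 14): d=(-2,14) right/bottom  bias=-1
    (0,1)@(1, 3): e=[0,-144,176] → .  [on edge]
    (6,1)@(13, 3): e=[24,0,8] → X  [on edge]
    (7,1)@(15, 3): e=[28,24,-20] → .
    (1,2)@(3, 5): e=[0,-112,144] → .  [on edge]
    (6,2)@(13, 5): e=[20,8,4] → X
    (7,2)@(15, 5): e=[24,32,-24] → .
    (2,3)@(5, 7): e=[0,-80,112] → .  [on edge]
    (6,3)@(13, 7): e=[16,16,0] → .  [on edge]
    (3,4)@(7, 9): e=[0,-48,80] → .  [on edge]
    (5,4)@(11, 9): e=[8,0,24] → X  [on edge]
    (6,4)@(13, 9): e=[12,24,-4] → .
    (4,5)@(9, 11): e=[0,-16,48] → .  [on edge]
    (5,6)@(11, 13): e=[0,16,16] → X  [on edge]
    (4,7)@(9, 15): e=[-8,0,40] → .  [on edge]
    (6,7)@(13, 15): e=[0,48,-16] → .  [on edge]
  covered (5 px):
    . . . . . . . .
    . . . . . . X .
    . . . . . . X .
    . . . . . . . .
    . . . . . X . .
    . . . . . X . .
    . . . . . X . .
    . . . . . . . .
T3:
  2·area = 107  (B↔C swapped to make it positive)
  edge (6, 5)→(16, 2): d=(10,-3) top-left  bias=+0
  edge (16, 2)→(5, 16): d=(-11,14) right/bottom  bias=-1
  edge (5, 16)→(6, 5): d=(1,-11) top-left  bias=+0
    (6,1)@(13, 3): e=[1,31,75] → X
    (7,1)@(15, 3): e=[7,3,97] → X
    (3,2)@(7, 5): e=[3,93,11] → X
    (4,2)@(9, 5): e=[9,65,33] → X
    (5,2)@(11, 5): e=[15,37,55] → X
    (7,2)@(15, 5): e=[27,-19,99] → .
    (3,3)@(7, 7): e=[23,71,13] → X
    (6,3)@(13, 7): e=[41,-13,79] → .
    (3,4)@(7, 9): e=[43,49,15] → X
    (5,4)@(11, 9): e=[55,-7,59] → .
    (3,5)@(7, 11): e=[63,27,17] → X
    (4,5)@(9, 11): e=[69,-1,39] → .
  covered (13 px):
    . . . . . . . .
    . . . . . . X X
    . . . X X X X .
    . . . X X X . .
    . . . X X . . .
    . . . X . . . .
    . . . X . . . .
    . . . . . . . .

Z-buffer (winner per pixel, '.' = empty):
  . . . 1 . . . .
  . . . 1 1 1 2 3
  . . . 3 1 1 2 .
  . . . 3 1 1 0 .
  . . . 3 1 2 . .
  . . . 3 . 2 . .
  . . . 3 . 2 . .
  . . . . . . . .

Result: 2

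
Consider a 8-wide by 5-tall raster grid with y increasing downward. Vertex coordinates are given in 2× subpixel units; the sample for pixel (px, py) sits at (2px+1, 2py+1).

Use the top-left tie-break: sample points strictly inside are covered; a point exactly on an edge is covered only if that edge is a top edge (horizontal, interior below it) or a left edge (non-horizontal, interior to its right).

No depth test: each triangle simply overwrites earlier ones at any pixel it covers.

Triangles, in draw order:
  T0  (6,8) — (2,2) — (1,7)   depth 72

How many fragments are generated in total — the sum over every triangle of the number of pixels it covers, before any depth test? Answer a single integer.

T0:
  2·area = 26  (B↔C swapped to make it positive)
  edge (6, 8)→(1, 7): d=(-5,-1) top-left  bias=+0
  edge (1, 7)→(2, 2): d=(1,-5) top-left  bias=+0
  edge (2, 2)→(6, 8): d=(4,6) right/bottom  bias=-1
    (1,2)@(3, 5): e=[12,8,6] → █
    (2,2)@(5, 5): e=[14,18,-6] → ·
    (0,3)@(1, 7): e=[0,0,26] → █  [on edge]
    (2,3)@(5, 7): e=[4,20,2] → █
    (3,3)@(7, 7): e=[6,30,-10] → ·
    (0,4)@(1, 9): e=[-10,2,34] → ·
    (1,4)@(3, 9): e=[-8,12,22] → ·
    (2,4)@(5, 9): e=[-6,22,10] → ·
    (5,4)@(11, 9): e=[0,52,-26] → ·  [on edge]
  covered (4 px):
    · · · · · · · ·
    · · · · · · · ·
    · █ · · · · · ·
    █ █ █ · · · · ·
    · · · · · · · ·

Answer: 4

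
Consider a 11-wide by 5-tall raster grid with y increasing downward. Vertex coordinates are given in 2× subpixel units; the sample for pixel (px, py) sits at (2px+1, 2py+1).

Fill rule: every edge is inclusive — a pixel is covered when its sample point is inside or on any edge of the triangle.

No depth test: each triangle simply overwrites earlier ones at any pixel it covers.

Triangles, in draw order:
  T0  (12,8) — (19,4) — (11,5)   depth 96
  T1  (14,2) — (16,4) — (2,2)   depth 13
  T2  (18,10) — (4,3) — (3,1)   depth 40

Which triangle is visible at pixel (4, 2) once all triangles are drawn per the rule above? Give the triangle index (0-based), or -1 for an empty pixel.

T0:
  2·area = 25  (B↔C swapped to make it positive)
  edge (12, 8)→(11, 5): d=(-1,-3) inclusive
  edge (11, 5)→(19, 4): d=(8,-1) inclusive
  edge (19, 4)→(12, 8): d=(-7,4) inclusive
    (5,2)@(11, 5): e=[0,0,25] → #  [on edge]
    (6,2)@(13, 5): e=[6,2,17] → #
    (7,2)@(15, 5): e=[12,4,9] → #
    (8,2)@(17, 5): e=[18,6,1] → #
    (9,2)@(19, 5): e=[24,8,-7] → ·
    (5,3)@(11, 7): e=[-2,16,11] → ·
    (6,3)@(13, 7): e=[4,18,3] → #
    (7,3)@(15, 7): e=[10,20,-5] → ·
    (8,3)@(17, 7): e=[16,22,-13] → ·
    (6,4)@(13, 9): e=[2,34,-11] → ·
  covered (5 px):
    · · · · · · · · · · ·
    · · · · · · · · · · ·
    · · · · · # # # # · ·
    · · · · · · # · · · ·
    · · · · · · · · · · ·
T1:
  2·area = 24
  edge (14, 2)→(16, 4): d=(2,2) inclusive
  edge (16, 4)→(2, 2): d=(-14,-2) inclusive
  edge (2, 2)→(14, 2): d=(12,0) inclusive
    (6,0)@(13, 1): e=[0,36,-12] → ·  [on edge]
    (4,1)@(9, 3): e=[12,0,12] → #  [on edge]
    (5,1)@(11, 3): e=[8,4,12] → #
    (6,1)@(13, 3): e=[4,8,12] → #
    (7,1)@(15, 3): e=[0,12,12] → #  [on edge]
    (8,1)@(17, 3): e=[-4,16,12] → ·
    (4,2)@(9, 5): e=[16,-28,36] → ·
    (5,2)@(11, 5): e=[12,-24,36] → ·
    (6,2)@(13, 5): e=[8,-20,36] → ·
    (7,2)@(15, 5): e=[4,-16,36] → ·
    (8,2)@(17, 5): e=[0,-12,36] → ·  [on edge]
    (9,3)@(19, 7): e=[0,-36,60] → ·  [on edge]
    (10,4)@(21, 9): e=[0,-60,84] → ·  [on edge]
  covered (4 px):
    · · · · · · · · · · ·
    · · · · # # # # · · ·
    · · · · · · · · · · ·
    · · · · · · · · · · ·
    · · · · · · · · · · ·
T2:
  2·area = 21
  edge (18, 10)→(4, 3): d=(-14,-7) inclusive
  edge (4, 3)→(3, 1): d=(-1,-2) inclusive
  edge (3, 1)→(18, 10): d=(15,9) inclusive
    (1,0)@(3, 1): e=[21,0,0] → #  [on edge]
    (2,0)@(5, 1): e=[35,4,-18] → ·
    (1,1)@(3, 3): e=[-7,-2,30] → ·
    (2,1)@(5, 3): e=[7,2,12] → #
    (3,1)@(7, 3): e=[21,6,-6] → ·
    (2,2)@(5, 5): e=[-21,0,42] → ·  [on edge]
    (4,2)@(9, 5): e=[7,8,6] → #
    (5,2)@(11, 5): e=[21,12,-12] → ·
    (4,3)@(9, 7): e=[-21,6,36] → ·
    (6,3)@(13, 7): e=[7,14,0] → #  [on edge]
    (7,3)@(15, 7): e=[21,18,-18] → ·
    (3,4)@(7, 9): e=[-63,0,84] → ·  [on edge]
  covered (4 px):
    · # · · · · · · · · ·
    · · # · · · · · · · ·
    · · · · # · · · · · ·
    · · · · · · # · · · ·
    · · · · · · · · · · ·

Z-buffer (winner per pixel, '.' = empty):
  . 2 . . . . . . . . .
  . . 2 . 1 1 1 1 . . .
  . . . . 2 0 0 0 0 . .
  . . . . . . 2 . . . .
  . . . . . . . . . . .

Final: 2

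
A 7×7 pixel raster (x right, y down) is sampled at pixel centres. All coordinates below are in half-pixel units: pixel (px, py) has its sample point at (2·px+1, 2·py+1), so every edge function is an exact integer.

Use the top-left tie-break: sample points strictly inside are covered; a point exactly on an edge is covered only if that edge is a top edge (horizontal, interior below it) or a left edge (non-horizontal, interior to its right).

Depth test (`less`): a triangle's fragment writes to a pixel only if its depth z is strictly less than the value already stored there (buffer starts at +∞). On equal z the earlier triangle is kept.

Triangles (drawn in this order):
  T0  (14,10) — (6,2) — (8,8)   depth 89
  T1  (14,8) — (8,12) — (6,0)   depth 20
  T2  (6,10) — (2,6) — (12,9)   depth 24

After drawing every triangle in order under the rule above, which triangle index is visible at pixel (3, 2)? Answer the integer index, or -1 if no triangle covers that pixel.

T0:
  2·area = 32  (B↔C swapped to make it positive)
  edge (14, 10)→(8, 8): d=(-6,-2) top-left  bias=+0
  edge (8, 8)→(6, 2): d=(-2,-6) top-left  bias=+0
  edge (6, 2)→(14, 10): d=(8,8) right/bottom  bias=-1
    (2,0)@(5, 1): e=[36,-4,0] → ·  [on edge]
    (3,1)@(7, 3): e=[28,4,0] → ·  [on edge]
    (3,2)@(7, 5): e=[16,0,16] → #  [on edge]
    (4,2)@(9, 5): e=[20,12,0] → ·  [on edge]
    (2,3)@(5, 7): e=[0,-16,48] → ·  [on edge]
    (3,3)@(7, 7): e=[4,-4,32] → ·
    (4,3)@(9, 7): e=[8,8,16] → #
    (5,3)@(11, 7): e=[12,20,0] → ·  [on edge]
    (4,4)@(9, 9): e=[-4,4,32] → ·
    (5,4)@(11, 9): e=[0,16,16] → #  [on edge]
    (6,4)@(13, 9): e=[4,28,0] → ·  [on edge]
    (4,5)@(9, 11): e=[-16,0,48] → ·  [on edge]
  covered (3 px):
    · · · · · · ·
    · · · · · · ·
    · · · # · · ·
    · · · · # · ·
    · · · · · # ·
    · · · · · · ·
    · · · · · · ·
T1:
  2·area = 80
  edge (14, 8)→(8, 12): d=(-6,4) right/bottom  bias=-1
  edge (8, 12)→(6, 0): d=(-2,-12) top-left  bias=+0
  edge (6, 0)→(14, 8): d=(8,8) right/bottom  bias=-1
    (3,0)@(7, 1): e=[70,10,0] → ·  [on edge]
    (3,1)@(7, 3): e=[58,6,16] → #
    (4,1)@(9, 3): e=[50,30,0] → ·  [on edge]
    (3,2)@(7, 5): e=[46,2,32] → #
    (4,2)@(9, 5): e=[38,26,16] → #
    (5,2)@(11, 5): e=[30,50,0] → ·  [on edge]
    (3,3)@(7, 7): e=[34,-2,48] → ·
    (4,3)@(9, 7): e=[26,22,32] → #
    (5,3)@(11, 7): e=[18,46,16] → #
    (6,3)@(13, 7): e=[10,70,0] → ·  [on edge]
    (4,4)@(9, 9): e=[14,18,48] → #
    (6,4)@(13, 9): e=[-2,66,16] → ·
  covered (8 px):
    · · · · · · ·
    · · · # · · ·
    · · · # # · ·
    · · · · # # ·
    · · · · # # ·
    · · · · # · ·
    · · · · · · ·
T2:
  2·area = 28
  edge (6, 10)→(2, 6): d=(-4,-4) top-left  bias=+0
  edge (2, 6)→(12, 9): d=(10,3) right/bottom  bias=-1
  edge (12, 9)→(6, 10): d=(-6,1) right/bottom  bias=-1
    (0,2)@(1, 5): e=[0,-7,35] → ·  [on edge]
    (1,3)@(3, 7): e=[0,7,21] → #  [on edge]
    (2,3)@(5, 7): e=[8,1,19] → #
    (3,3)@(7, 7): e=[16,-5,17] → ·
    (1,4)@(3, 9): e=[-8,27,9] → ·
    (2,4)@(5, 9): e=[0,21,7] → #  [on edge]
    (3,4)@(7, 9): e=[8,15,5] → #
    (4,4)@(9, 9): e=[16,9,3] → #
    (5,4)@(11, 9): e=[24,3,1] → #
    (6,4)@(13, 9): e=[32,-3,-1] → ·
    (2,5)@(5, 11): e=[-8,41,-5] → ·
    (3,5)@(7, 11): e=[0,35,-7] → ·  [on edge]
    (4,6)@(9, 13): e=[0,49,-21] → ·  [on edge]
  covered (6 px):
    · · · · · · ·
    · · · · · · ·
    · · · · · · ·
    · # # · · · ·
    · · # # # # ·
    · · · · · · ·
    · · · · · · ·

Z-buffer (winner per pixel, '.' = empty):
  . . . . . . .
  . . . 1 . . .
  . . . 1 1 . .
  . 2 2 . 1 1 .
  . . 2 2 1 1 .
  . . . . 1 . .
  . . . . . . .

Final: 1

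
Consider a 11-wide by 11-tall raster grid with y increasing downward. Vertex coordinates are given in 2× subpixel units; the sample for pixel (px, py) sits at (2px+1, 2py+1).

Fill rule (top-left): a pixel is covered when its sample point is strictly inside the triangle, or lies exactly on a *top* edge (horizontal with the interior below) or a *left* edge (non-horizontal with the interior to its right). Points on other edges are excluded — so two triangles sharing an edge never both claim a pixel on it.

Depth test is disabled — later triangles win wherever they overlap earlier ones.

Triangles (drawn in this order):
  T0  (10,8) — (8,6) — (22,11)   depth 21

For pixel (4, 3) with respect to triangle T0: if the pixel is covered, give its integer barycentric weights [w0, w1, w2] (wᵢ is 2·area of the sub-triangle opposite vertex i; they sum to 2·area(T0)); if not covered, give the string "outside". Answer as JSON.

T0:
  2·area = 18
  edge (10, 8)→(8, 6): d=(-2,-2) top-left  bias=+0
  edge (8, 6)→(22, 11): d=(14,5) right/bottom  bias=-1
  edge (22, 11)→(10, 8): d=(-12,-3) top-left  bias=+0
    (1,0)@(3, 1): e=[0,-45,63] → ·  [on edge]
    (2,1)@(5, 3): e=[0,-27,45] → ·  [on edge]
    (3,2)@(7, 5): e=[0,-9,27] → ·  [on edge]
    (4,3)@(9, 7): e=[0,9,9] → #  [on edge]
    (5,3)@(11, 7): e=[4,-1,15] → ·
    (4,4)@(9, 9): e=[-4,37,-15] → ·
    (5,4)@(11, 9): e=[0,27,-9] → ·  [on edge]
    (7,4)@(15, 9): e=[8,7,3] → #
    (8,4)@(17, 9): e=[12,-3,9] → ·
    (6,5)@(13, 11): e=[0,45,-27] → ·  [on edge]
    (7,5)@(15, 11): e=[4,35,-21] → ·
    (7,6)@(15, 13): e=[0,63,-45] → ·  [on edge]
    (8,7)@(17, 15): e=[0,81,-63] → ·  [on edge]
    (9,8)@(19, 17): e=[0,99,-81] → ·  [on edge]
    (10,9)@(21, 19): e=[0,117,-99] → ·  [on edge]
  covered (2 px):
    · · · · · · · · · · ·
    · · · · · · · · · · ·
    · · · · · · · · · · ·
    · · · · # · · · · · ·
    · · · · · · · # · · ·
    · · · · · · · · · · ·
    · · · · · · · · · · ·
    · · · · · · · · · · ·
    · · · · · · · · · · ·
    · · · · · · · · · · ·
    · · · · · · · · · · ·

Answer: [9,9,0]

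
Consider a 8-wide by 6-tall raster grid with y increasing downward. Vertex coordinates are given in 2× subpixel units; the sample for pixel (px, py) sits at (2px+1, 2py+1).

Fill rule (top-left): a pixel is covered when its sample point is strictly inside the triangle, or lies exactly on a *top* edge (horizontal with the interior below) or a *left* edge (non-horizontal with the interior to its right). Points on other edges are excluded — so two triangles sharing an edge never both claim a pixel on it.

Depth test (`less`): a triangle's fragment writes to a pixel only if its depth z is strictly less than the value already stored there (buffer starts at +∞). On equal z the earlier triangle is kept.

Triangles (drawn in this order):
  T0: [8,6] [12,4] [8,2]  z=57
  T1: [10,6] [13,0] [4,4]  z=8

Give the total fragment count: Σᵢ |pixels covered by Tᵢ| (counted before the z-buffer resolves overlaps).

T0:
  2·area = 16  (B↔C swapped to make it positive)
  edge (8, 6)→(8, 2): d=(0,-4) top-left  bias=+0
  edge (8, 2)→(12, 4): d=(4,2) right/bottom  bias=-1
  edge (12, 4)→(8, 6): d=(-4,2) right/bottom  bias=-1
    (4,1)@(9, 3): e=[4,2,10] → █
    (5,1)@(11, 3): e=[12,-2,6] → ·
    (4,2)@(9, 5): e=[4,10,2] → █
    (5,2)@(11, 5): e=[12,6,-2] → ·
    (4,3)@(9, 7): e=[4,18,-6] → ·
  covered (2 px):
    · · · · · · · ·
    · · · · █ · · ·
    · · · · █ · · ·
    · · · · · · · ·
    · · · · · · · ·
    · · · · · · · ·
T1:
  2·area = 42  (B↔C swapped to make it positive)
  edge (10, 6)→(4, 4): d=(-6,-2) top-left  bias=+0
  edge (4, 4)→(13, 0): d=(9,-4) top-left  bias=+0
  edge (13, 0)→(10, 6): d=(-3,6) right/bottom  bias=-1
    (5,0)@(11, 1): e=[32,1,9] → █
    (6,0)@(13, 1): e=[36,9,-3] → ·
    (0,1)@(1, 3): e=[0,-21,63] → ·  [on edge]
    (3,1)@(7, 3): e=[12,3,27] → █
    (4,1)@(9, 3): e=[16,11,15] → █
    (6,1)@(13, 3): e=[24,27,-9] → ·
    (3,2)@(7, 5): e=[0,21,21] → █  [on edge]
    (5,2)@(11, 5): e=[8,37,-3] → ·
    (3,3)@(7, 7): e=[-12,39,15] → ·
    (4,3)@(9, 7): e=[-8,47,3] → ·
    (6,3)@(13, 7): e=[0,63,-21] → ·  [on edge]
  covered (6 px):
    · · · · · █ · ·
    · · · █ █ █ · ·
    · · · █ █ · · ·
    · · · · · · · ·
    · · · · · · · ·
    · · · · · · · ·

Answer: 8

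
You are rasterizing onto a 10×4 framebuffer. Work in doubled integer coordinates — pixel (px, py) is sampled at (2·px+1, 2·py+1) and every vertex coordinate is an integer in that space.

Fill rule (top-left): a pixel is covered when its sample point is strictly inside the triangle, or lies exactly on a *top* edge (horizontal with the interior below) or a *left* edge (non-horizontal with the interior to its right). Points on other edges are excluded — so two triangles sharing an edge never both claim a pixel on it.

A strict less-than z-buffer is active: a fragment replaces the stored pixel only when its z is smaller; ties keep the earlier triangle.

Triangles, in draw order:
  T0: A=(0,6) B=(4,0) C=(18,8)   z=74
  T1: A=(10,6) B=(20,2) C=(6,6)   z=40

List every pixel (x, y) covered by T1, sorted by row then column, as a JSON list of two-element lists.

T0:
  2·area = 116
  edge (0, 6)→(4, 0): d=(4,-6) top-left  bias=+0
  edge (4, 0)→(18, 8): d=(14,8) right/bottom  bias=-1
  edge (18, 8)→(0, 6): d=(-18,-2) top-left  bias=+0
    (2,0)@(5, 1): e=[10,6,100] → █
    (3,0)@(7, 1): e=[22,-10,104] → ·
    (1,1)@(3, 3): e=[6,50,60] → █
    (3,1)@(7, 3): e=[30,18,68] → █
    (4,1)@(9, 3): e=[42,2,72] → █
    (5,1)@(11, 3): e=[54,-14,76] → ·
    (0,2)@(1, 5): e=[2,94,20] → █
    (5,2)@(11, 5): e=[62,14,40] → █
    (6,2)@(13, 5): e=[74,-2,44] → ·
    (0,3)@(1, 7): e=[10,122,-16] → ·
    (1,3)@(3, 7): e=[22,106,-12] → ·
    (2,3)@(5, 7): e=[34,90,-8] → ·
    (4,3)@(9, 7): e=[58,58,0] → █  [on edge]
  covered (15 px):
    · · █ · · · · · · ·
    · █ █ █ █ · · · · ·
    █ █ █ █ █ █ · · · ·
    · · · · █ █ █ █ · ·
T1:
  2·area = 16  (B↔C swapped to make it positive)
  edge (10, 6)→(6, 6): d=(-4,0) right/bottom  bias=-1
  edge (6, 6)→(20, 2): d=(14,-4) top-left  bias=+0
  edge (20, 2)→(10, 6): d=(-10,4) right/bottom  bias=-1
    (8,1)@(17, 3): e=[12,2,2] → █
    (9,1)@(19, 3): e=[12,10,-6] → ·
    (5,2)@(11, 5): e=[4,6,6] → █
    (6,2)@(13, 5): e=[4,14,-2] → ·
    (8,2)@(17, 5): e=[4,30,-18] → ·
    (5,3)@(11, 7): e=[-4,34,-14] → ·
  covered (2 px):
    · · · · · · · · · ·
    · · · · · · · · █ ·
    · · · · · █ · · · ·
    · · · · · · · · · ·

Final: [[8,1],[5,2]]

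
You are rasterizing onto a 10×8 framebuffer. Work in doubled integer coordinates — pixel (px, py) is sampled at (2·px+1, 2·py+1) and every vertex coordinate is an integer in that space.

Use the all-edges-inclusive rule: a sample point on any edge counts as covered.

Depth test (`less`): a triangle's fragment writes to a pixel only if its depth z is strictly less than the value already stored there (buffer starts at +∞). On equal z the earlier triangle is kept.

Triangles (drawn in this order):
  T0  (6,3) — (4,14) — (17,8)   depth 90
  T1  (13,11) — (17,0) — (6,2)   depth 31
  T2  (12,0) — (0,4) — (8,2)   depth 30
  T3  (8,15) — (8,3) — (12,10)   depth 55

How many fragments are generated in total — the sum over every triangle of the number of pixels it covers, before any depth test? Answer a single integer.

T0:
  2·area = 131  (B↔C swapped to make it positive)
  edge (6, 3)→(17, 8): d=(11,5) inclusive
  edge (17, 8)→(4, 14): d=(-13,6) inclusive
  edge (4, 14)→(6, 3): d=(2,-11) inclusive
    (3,2)@(7, 5): e=[17,99,15] → █
    (4,2)@(9, 5): e=[7,87,37] → █
    (5,2)@(11, 5): e=[-3,75,59] → ·
    (3,3)@(7, 7): e=[39,73,19] → █
    (5,3)@(11, 7): e=[19,49,63] → █
    (6,3)@(13, 7): e=[9,37,85] → █
    (7,3)@(15, 7): e=[-1,25,107] → ·
    (2,4)@(5, 9): e=[71,59,1] → █
    (7,4)@(15, 9): e=[21,-1,111] → ·
    (2,5)@(5, 11): e=[93,33,5] → █
    (5,5)@(11, 11): e=[63,-3,71] → ·
    (6,5)@(13, 11): e=[53,-15,93] → ·
  covered (15 px):
    · · · · · · · · · ·
    · · · · · · · · · ·
    · · · █ █ · · · · ·
    · · · █ █ █ █ · · ·
    · · █ █ █ █ █ · · ·
    · · █ █ █ · · · · ·
    · · █ · · · · · · ·
    · · · · · · · · · ·
T1:
  2·area = 113  (B↔C swapped to make it positive)
  edge (13, 11)→(6, 2): d=(-7,-9) inclusive
  edge (6, 2)→(17, 0): d=(11,-2) inclusive
  edge (17, 0)→(13, 11): d=(-4,11) inclusive
    (6,0)@(13, 1): e=[70,3,40] → █
    (7,0)@(15, 1): e=[88,7,18] → █
    (8,0)@(17, 1): e=[106,11,-4] → ·
    (3,1)@(7, 3): e=[2,13,98] → █
    (4,1)@(9, 3): e=[20,17,76] → █
    (5,1)@(11, 3): e=[38,21,54] → █
    (8,1)@(17, 3): e=[92,33,-12] → ·
    (3,2)@(7, 5): e=[-12,35,90] → ·
    (4,2)@(9, 5): e=[6,39,68] → █
    (8,2)@(17, 5): e=[78,55,-20] → ·
    (4,3)@(9, 7): e=[-8,61,60] → ·
    (5,3)@(11, 7): e=[10,65,38] → █
    (6,5)@(13, 11): e=[0,113,0] → █  [on edge]
  covered (15 px):
    · · · · · · █ █ · ·
    · · · █ █ █ █ █ · ·
    · · · · █ █ █ █ · ·
    · · · · · █ █ · · ·
    · · · · · · █ · · ·
    · · · · · · █ · · ·
    · · · · · · · · · ·
    · · · · · · · · · ·
T2:
  2·area = 8  (B↔C swapped to make it positive)
  edge (12, 0)→(8, 2): d=(-4,2) inclusive
  edge (8, 2)→(0, 4): d=(-8,2) inclusive
  edge (0, 4)→(12, 0): d=(12,-4) inclusive
    (4,0)@(9, 1): e=[2,6,0] → █  [on edge]
    (5,0)@(11, 1): e=[-2,2,8] → ·
    (1,1)@(3, 3): e=[6,2,0] → █  [on edge]
    (2,1)@(5, 3): e=[2,-2,8] → ·
    (4,1)@(9, 3): e=[-6,-10,24] → ·
    (1,2)@(3, 5): e=[-2,-14,24] → ·
  covered (2 px):
    · · · · █ · · · · ·
    · █ · · · · · · · ·
    · · · · · · · · · ·
    · · · · · · · · · ·
    · · · · · · · · · ·
    · · · · · · · · · ·
    · · · · · · · · · ·
    · · · · · · · · · ·
T3:
  2·area = 48
  edge (8, 15)→(8, 3): d=(0,-12) inclusive
  edge (8, 3)→(12, 10): d=(4,7) inclusive
  edge (12, 10)→(8, 15): d=(-4,5) inclusive
    (4,2)@(9, 5): e=[12,1,35] → █
    (5,2)@(11, 5): e=[36,-13,25] → ·
    (4,3)@(9, 7): e=[12,9,27] → █
    (5,3)@(11, 7): e=[36,-5,17] → ·
    (4,4)@(9, 9): e=[12,17,19] → █
    (5,4)@(11, 9): e=[36,3,9] → █
    (6,4)@(13, 9): e=[60,-11,-1] → ·
    (4,5)@(9, 11): e=[12,25,11] → █
    (6,5)@(13, 11): e=[60,-3,-9] → ·
    (4,6)@(9, 13): e=[12,33,3] → █
    (5,6)@(11, 13): e=[36,19,-7] → ·
    (4,7)@(9, 15): e=[12,41,-5] → ·
  covered (7 px):
    · · · · · · · · · ·
    · · · · · · · · · ·
    · · · · █ · · · · ·
    · · · · █ · · · · ·
    · · · · █ █ · · · ·
    · · · · █ █ · · · ·
    · · · · █ · · · · ·
    · · · · · · · · · ·

Final: 39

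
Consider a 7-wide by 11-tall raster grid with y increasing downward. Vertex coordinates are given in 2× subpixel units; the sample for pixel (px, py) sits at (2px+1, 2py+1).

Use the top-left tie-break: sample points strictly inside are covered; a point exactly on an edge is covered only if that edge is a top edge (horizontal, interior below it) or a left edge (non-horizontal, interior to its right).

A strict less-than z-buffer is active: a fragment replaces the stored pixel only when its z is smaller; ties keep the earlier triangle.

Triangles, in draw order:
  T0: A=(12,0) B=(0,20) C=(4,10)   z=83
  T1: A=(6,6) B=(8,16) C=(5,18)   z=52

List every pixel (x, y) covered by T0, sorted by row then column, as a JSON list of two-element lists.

T0:
  2·area = 40
  edge (12, 0)→(0, 20): d=(-12,20) right/bottom  bias=-1
  edge (0, 20)→(4, 10): d=(4,-10) top-left  bias=+0
  edge (4, 10)→(12, 0): d=(8,-10) top-left  bias=+0
    (4,2)@(9, 5): e=[0,30,10] → ·  [on edge]
    (3,3)@(7, 7): e=[16,18,6] → █
    (4,3)@(9, 7): e=[-24,38,26] → ·
    (2,4)@(5, 9): e=[32,6,2] → █
    (3,4)@(7, 9): e=[-8,26,22] → ·
    (2,5)@(5, 11): e=[8,14,18] → █
    (3,5)@(7, 11): e=[-32,34,38] → ·
    (1,6)@(3, 13): e=[24,2,14] → █
    (2,6)@(5, 13): e=[-16,22,34] → ·
    (1,7)@(3, 15): e=[0,10,30] → ·  [on edge]
  covered (4 px):
    · · · · · · ·
    · · · · · · ·
    · · · · · · ·
    · · · █ · · ·
    · · █ · · · ·
    · · █ · · · ·
    · █ · · · · ·
    · · · · · · ·
    · · · · · · ·
    · · · · · · ·
    · · · · · · ·
T1:
  2·area = 34
  edge (6, 6)→(8, 16): d=(2,10) right/bottom  bias=-1
  edge (8, 16)→(5, 18): d=(-3,2) right/bottom  bias=-1
  edge (5, 18)→(6, 6): d=(1,-12) top-left  bias=+0
    (2,0)@(5, 1): e=[0,51,-17] → ·  [on edge]
    (3,5)@(7, 11): e=[0,17,17] → ·  [on edge]
    (3,6)@(7, 13): e=[4,11,19] → █
    (4,6)@(9, 13): e=[-16,7,43] → ·
    (3,7)@(7, 15): e=[8,5,21] → █
    (4,7)@(9, 15): e=[-12,1,45] → ·
    (3,8)@(7, 17): e=[12,-1,23] → ·
    (4,10)@(9, 21): e=[0,-17,51] → ·  [on edge]
  covered (2 px):
    · · · · · · ·
    · · · · · · ·
    · · · · · · ·
    · · · · · · ·
    · · · · · · ·
    · · · · · · ·
    · · · █ · · ·
    · · · █ · · ·
    · · · · · · ·
    · · · · · · ·
    · · · · · · ·

Answer: [[3,3],[2,4],[2,5],[1,6]]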